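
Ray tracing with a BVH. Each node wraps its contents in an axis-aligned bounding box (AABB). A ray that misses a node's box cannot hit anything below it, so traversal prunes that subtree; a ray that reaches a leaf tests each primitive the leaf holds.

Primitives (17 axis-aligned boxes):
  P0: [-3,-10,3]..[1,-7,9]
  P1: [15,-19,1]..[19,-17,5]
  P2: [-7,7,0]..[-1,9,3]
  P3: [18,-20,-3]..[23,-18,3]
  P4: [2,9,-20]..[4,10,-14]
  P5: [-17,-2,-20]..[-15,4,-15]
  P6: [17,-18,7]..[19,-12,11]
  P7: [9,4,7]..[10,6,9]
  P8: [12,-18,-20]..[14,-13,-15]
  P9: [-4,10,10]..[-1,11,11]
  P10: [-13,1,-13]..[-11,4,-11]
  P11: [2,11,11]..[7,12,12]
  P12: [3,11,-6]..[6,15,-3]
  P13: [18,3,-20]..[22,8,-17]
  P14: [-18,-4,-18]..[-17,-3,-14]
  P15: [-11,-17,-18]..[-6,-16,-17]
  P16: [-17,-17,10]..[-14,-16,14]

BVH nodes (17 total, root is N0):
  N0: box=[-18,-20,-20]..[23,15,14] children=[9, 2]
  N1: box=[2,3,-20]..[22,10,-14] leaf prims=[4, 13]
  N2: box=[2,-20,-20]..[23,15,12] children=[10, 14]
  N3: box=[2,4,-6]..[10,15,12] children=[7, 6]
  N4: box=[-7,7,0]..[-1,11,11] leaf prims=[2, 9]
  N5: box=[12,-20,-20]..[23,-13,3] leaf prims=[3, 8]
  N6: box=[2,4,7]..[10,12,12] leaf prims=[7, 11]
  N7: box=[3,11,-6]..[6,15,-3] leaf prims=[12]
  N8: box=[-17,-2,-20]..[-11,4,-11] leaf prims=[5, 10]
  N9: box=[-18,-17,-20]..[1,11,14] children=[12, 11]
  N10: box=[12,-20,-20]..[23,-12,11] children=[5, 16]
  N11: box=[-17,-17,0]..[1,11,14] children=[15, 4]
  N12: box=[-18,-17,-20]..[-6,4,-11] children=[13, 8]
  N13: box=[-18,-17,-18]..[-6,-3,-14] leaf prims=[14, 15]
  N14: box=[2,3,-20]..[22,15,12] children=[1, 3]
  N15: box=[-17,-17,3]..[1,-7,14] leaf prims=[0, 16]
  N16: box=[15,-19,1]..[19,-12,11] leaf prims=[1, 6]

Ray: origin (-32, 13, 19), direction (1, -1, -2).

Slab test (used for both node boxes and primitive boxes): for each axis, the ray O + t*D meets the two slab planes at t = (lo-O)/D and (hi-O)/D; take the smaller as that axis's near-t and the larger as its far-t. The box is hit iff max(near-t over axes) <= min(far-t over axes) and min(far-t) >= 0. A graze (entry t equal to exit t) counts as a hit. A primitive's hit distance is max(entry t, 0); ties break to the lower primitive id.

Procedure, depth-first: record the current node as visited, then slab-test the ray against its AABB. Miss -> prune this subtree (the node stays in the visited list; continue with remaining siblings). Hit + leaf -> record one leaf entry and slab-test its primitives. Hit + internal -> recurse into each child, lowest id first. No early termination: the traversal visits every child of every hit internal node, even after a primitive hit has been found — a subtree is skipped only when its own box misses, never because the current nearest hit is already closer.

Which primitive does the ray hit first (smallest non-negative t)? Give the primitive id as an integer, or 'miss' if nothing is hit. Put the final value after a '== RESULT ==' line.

Walk:
N0 x:[14,55] y:[-2,33] z:[5/2,39/2] -> hit [14,39/2], descend [2, 9]
  N2 x:[34,55] y:[-2,33] z:[7/2,39/2] -> miss, prune
  N9 x:[14,33] y:[2,30] z:[5/2,39/2] -> hit [14,39/2], descend [11, 12]
    N11 x:[15,33] y:[2,30] z:[5/2,19/2] -> miss, prune
    N12 x:[14,26] y:[9,30] z:[15,39/2] -> hit [15,39/2], descend [8, 13]
      N8 x:[15,21] y:[9,15] z:[15,39/2] -> hit [15,15] leaf, test {P5(miss), P10(miss)}
      N13 x:[14,26] y:[16,30] z:[33/2,37/2] -> hit [33/2,37/2] leaf, test {P14(miss), P15(miss)}

order=[0, 2, 9, 11, 12, 8, 13]  |boxes|=7  |leaves|=2  hit=miss

== RESULT ==
miss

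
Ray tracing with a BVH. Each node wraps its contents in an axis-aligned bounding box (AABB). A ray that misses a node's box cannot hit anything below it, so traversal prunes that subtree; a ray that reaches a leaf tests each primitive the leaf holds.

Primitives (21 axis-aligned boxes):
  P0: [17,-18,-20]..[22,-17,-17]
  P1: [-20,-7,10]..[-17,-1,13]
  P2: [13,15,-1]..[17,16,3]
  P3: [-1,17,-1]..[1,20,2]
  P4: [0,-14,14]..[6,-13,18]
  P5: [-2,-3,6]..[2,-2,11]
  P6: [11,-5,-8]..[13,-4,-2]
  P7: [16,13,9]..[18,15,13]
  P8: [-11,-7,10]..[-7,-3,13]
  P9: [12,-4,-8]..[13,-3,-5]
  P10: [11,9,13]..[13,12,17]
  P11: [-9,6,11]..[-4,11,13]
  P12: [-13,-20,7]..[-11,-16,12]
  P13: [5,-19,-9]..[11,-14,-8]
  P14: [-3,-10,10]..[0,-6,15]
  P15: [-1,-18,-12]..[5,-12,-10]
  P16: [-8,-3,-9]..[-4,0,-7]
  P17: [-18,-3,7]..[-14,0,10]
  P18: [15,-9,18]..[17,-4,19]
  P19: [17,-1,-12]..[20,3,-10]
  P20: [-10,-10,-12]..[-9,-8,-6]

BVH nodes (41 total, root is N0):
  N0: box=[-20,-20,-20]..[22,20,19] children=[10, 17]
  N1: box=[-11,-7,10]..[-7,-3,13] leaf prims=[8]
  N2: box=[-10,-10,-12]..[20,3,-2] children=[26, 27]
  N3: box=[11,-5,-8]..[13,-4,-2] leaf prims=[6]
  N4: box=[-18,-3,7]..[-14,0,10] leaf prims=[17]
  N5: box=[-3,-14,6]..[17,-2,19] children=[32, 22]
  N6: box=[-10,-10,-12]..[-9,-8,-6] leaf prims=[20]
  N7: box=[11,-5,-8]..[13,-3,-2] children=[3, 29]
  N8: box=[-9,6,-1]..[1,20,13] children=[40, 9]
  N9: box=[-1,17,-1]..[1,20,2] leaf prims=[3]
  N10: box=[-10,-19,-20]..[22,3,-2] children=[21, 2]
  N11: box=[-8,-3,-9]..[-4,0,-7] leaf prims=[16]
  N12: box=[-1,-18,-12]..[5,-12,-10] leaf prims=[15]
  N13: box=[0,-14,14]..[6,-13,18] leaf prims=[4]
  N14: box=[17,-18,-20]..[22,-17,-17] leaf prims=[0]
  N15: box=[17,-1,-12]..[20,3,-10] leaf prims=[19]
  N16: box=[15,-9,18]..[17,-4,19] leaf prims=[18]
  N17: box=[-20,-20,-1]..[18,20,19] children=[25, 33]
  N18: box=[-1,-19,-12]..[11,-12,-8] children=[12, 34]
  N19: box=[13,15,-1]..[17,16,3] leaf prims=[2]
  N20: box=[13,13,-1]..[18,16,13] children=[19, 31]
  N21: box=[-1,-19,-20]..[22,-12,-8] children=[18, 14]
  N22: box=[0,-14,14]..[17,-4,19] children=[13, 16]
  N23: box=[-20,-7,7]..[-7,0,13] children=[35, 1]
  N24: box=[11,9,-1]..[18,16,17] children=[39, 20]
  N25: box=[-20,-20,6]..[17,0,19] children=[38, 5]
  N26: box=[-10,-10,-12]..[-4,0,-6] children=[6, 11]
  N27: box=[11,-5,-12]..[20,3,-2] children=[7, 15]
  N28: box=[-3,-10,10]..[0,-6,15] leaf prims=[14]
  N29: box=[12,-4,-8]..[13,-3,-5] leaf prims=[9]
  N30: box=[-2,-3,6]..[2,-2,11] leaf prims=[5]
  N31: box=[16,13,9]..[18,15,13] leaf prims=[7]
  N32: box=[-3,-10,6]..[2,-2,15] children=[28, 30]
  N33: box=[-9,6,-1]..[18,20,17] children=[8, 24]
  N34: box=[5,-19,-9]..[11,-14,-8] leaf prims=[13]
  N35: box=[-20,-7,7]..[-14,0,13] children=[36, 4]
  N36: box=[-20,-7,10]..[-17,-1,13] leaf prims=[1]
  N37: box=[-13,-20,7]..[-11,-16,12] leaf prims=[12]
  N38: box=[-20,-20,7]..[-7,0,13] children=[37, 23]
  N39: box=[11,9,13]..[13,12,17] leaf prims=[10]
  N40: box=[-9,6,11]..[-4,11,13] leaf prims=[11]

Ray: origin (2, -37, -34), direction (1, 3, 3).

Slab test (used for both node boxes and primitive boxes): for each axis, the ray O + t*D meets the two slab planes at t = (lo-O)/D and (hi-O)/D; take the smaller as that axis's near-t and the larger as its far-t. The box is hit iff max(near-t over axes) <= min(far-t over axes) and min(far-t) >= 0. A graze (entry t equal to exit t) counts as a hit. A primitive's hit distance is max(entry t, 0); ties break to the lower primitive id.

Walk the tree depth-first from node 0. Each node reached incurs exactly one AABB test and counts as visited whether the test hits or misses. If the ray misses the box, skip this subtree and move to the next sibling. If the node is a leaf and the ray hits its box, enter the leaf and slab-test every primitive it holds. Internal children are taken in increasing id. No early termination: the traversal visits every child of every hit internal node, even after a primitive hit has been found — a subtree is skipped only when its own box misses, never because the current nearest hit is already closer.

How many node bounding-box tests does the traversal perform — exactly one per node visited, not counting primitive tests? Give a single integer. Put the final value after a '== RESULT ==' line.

Walk:
N0 x:[-22,20] y:[17/3,19] z:[14/3,53/3] -> hit [17/3,53/3], descend [10, 17]
  N10 x:[-12,20] y:[6,40/3] z:[14/3,32/3] -> hit [6,32/3], descend [2, 21]
    N2 x:[-12,18] y:[9,40/3] z:[22/3,32/3] -> hit [9,32/3], descend [26, 27]
      N26 x:[-12,-6] y:[9,37/3] z:[22/3,28/3] -> miss, prune
      N27 x:[9,18] y:[32/3,40/3] z:[22/3,32/3] -> hit [32/3,32/3], descend [7, 15]
        N7 x:[9,11] y:[32/3,34/3] z:[26/3,32/3] -> hit [32/3,32/3], descend [3, 29]
          N3 x:[9,11] y:[32/3,11] z:[26/3,32/3] -> hit [32/3,32/3] leaf, test {P6@t=32/3}
          N29 x:[10,11] y:[11,34/3] z:[26/3,29/3] -> miss, prune
        N15 x:[15,18] y:[12,40/3] z:[22/3,8] -> miss, prune
    N21 x:[-3,20] y:[6,25/3] z:[14/3,26/3] -> hit [6,25/3], descend [14, 18]
      N14 x:[15,20] y:[19/3,20/3] z:[14/3,17/3] -> miss, prune
      N18 x:[-3,9] y:[6,25/3] z:[22/3,26/3] -> hit [22/3,25/3], descend [12, 34]
        N12 x:[-3,3] y:[19/3,25/3] z:[22/3,8] -> miss, prune
        N34 x:[3,9] y:[6,23/3] z:[25/3,26/3] -> miss, prune
  N17 x:[-22,16] y:[17/3,19] z:[11,53/3] -> hit [11,16], descend [25, 33]
    N25 x:[-22,15] y:[17/3,37/3] z:[40/3,53/3] -> miss, prune
    N33 x:[-11,16] y:[43/3,19] z:[11,17] -> hit [43/3,16], descend [8, 24]
      N8 x:[-11,-1] y:[43/3,19] z:[11,47/3] -> miss, prune
      N24 x:[9,16] y:[46/3,53/3] z:[11,17] -> hit [46/3,16], descend [20, 39]
        N20 x:[11,16] y:[50/3,53/3] z:[11,47/3] -> miss, prune
        N39 x:[9,11] y:[46/3,49/3] z:[47/3,17] -> miss, prune

21 AABB tests over nodes [0, 10, 2, 26, 27, 7, 3, 29, 15, 21, 14, 18, 12, 34, 17, 25, 33, 8, 24, 20, 39]; 1 leaf entered; closest P6.

== RESULT ==
21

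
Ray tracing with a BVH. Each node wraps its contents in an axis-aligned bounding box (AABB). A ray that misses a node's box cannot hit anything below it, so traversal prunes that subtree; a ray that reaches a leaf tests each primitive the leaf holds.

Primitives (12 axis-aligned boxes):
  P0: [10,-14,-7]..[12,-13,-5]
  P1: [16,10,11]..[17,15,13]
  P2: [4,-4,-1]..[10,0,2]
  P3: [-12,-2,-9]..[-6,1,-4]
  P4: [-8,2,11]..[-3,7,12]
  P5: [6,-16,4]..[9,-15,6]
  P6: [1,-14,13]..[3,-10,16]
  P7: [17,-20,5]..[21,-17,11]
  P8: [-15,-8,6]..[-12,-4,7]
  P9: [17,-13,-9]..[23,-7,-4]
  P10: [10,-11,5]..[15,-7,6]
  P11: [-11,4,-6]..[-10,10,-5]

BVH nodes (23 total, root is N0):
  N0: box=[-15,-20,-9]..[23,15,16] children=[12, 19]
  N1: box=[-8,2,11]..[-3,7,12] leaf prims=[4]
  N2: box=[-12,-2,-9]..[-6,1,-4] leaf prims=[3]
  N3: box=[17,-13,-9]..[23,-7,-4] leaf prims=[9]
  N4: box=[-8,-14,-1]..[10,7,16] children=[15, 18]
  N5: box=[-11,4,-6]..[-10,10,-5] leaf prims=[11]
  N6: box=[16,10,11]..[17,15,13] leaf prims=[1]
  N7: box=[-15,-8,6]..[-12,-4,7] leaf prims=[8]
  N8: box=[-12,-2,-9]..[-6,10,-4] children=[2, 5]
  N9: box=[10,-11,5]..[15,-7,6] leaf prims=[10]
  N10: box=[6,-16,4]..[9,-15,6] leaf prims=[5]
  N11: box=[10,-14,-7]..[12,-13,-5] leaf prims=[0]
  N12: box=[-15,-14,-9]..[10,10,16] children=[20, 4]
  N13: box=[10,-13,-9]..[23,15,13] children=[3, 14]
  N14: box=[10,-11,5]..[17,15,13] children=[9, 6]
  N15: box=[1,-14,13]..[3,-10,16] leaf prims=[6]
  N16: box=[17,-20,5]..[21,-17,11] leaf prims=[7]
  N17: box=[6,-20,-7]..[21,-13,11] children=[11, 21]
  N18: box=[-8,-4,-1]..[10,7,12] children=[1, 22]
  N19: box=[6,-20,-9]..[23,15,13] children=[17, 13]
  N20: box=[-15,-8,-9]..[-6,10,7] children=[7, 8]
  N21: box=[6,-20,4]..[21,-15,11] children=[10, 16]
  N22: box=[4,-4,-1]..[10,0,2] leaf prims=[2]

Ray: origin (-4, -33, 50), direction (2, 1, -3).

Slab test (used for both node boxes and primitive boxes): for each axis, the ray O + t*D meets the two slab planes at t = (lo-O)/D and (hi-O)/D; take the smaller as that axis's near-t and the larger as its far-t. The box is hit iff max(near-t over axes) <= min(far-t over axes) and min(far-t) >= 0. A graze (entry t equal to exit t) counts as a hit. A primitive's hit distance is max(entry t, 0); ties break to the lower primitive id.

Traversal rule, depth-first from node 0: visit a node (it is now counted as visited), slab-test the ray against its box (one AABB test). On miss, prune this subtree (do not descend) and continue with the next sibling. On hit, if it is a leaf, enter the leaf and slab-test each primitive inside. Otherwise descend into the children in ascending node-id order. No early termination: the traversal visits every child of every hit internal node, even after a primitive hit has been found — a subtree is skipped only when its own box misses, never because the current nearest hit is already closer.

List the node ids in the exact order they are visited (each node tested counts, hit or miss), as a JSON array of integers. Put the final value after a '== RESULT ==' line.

Walk:
N0 x:[-11/2,27/2] y:[13,48] z:[34/3,59/3] -> hit [13,27/2], descend [12, 19]
  N12 x:[-11/2,7] y:[19,43] z:[34/3,59/3] -> miss, prune
  N19 x:[5,27/2] y:[13,48] z:[37/3,59/3] -> hit [13,27/2], descend [13, 17]
    N13 x:[7,27/2] y:[20,48] z:[37/3,59/3] -> miss, prune
    N17 x:[5,25/2] y:[13,20] z:[13,19] -> miss, prune

Summary -> nodes [0, 12, 19, 13, 17]; box-tests=5; leaf-entries=0; first=miss

== RESULT ==
[0, 12, 19, 13, 17]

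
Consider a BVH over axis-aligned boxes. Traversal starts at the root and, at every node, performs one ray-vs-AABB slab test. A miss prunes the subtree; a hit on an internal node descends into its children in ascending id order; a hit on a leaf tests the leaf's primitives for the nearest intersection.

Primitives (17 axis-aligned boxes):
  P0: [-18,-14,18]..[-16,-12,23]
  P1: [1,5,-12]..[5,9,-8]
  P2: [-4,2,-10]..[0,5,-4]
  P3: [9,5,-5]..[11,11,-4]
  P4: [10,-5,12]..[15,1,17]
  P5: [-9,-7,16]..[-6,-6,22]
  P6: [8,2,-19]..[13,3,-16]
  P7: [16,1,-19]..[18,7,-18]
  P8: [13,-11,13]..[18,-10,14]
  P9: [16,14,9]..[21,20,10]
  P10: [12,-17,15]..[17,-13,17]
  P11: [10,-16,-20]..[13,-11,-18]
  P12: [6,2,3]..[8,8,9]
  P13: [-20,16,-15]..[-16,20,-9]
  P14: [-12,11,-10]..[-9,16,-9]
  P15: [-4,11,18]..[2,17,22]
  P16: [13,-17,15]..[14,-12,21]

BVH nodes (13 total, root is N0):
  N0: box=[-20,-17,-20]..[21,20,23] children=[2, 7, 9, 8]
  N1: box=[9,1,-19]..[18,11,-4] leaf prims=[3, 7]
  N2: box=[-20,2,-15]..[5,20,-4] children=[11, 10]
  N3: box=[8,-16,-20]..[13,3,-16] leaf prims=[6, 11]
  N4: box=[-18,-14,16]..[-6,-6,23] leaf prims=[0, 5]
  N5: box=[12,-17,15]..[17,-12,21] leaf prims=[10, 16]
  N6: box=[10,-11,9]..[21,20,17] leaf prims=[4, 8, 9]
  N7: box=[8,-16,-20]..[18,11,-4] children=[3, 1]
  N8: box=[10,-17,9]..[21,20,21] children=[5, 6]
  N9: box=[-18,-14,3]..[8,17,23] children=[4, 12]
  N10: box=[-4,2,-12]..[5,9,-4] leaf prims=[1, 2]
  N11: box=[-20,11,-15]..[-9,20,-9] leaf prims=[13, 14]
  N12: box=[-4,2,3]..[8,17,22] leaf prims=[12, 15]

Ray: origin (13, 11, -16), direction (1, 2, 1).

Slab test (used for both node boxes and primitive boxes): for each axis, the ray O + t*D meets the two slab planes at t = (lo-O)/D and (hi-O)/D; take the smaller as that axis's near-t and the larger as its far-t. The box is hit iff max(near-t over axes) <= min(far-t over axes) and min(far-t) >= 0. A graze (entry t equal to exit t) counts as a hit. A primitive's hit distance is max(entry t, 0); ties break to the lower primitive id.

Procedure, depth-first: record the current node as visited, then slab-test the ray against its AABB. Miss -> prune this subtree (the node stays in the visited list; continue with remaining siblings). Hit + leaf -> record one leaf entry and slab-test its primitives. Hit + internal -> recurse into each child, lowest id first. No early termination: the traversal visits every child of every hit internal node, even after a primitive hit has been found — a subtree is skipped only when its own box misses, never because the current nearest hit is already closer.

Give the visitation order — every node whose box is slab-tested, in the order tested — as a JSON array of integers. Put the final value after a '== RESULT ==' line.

Trace the traversal:
N0 x:[-33,8] y:[-14,9/2] z:[-4,39] -> hit [-4,9/2], descend [2, 7, 8, 9]
  N2 x:[-33,-8] y:[-9/2,9/2] z:[1,12] -> miss, prune
  N7 x:[-5,5] y:[-27/2,0] z:[-4,12] -> hit [-4,0], descend [1, 3]
    N1 x:[-4,5] y:[-5,0] z:[-3,12] -> hit [-3,0] leaf, test {P3(miss), P7(miss)}
    N3 x:[-5,0] y:[-27/2,-4] z:[-4,0] -> miss, prune
  N8 x:[-3,8] y:[-14,9/2] z:[25,37] -> miss, prune
  N9 x:[-31,-5] y:[-25/2,3] z:[19,39] -> miss, prune

order=[0, 2, 7, 1, 3, 8, 9]  |boxes|=7  |leaves|=1  hit=miss

== RESULT ==
[0, 2, 7, 1, 3, 8, 9]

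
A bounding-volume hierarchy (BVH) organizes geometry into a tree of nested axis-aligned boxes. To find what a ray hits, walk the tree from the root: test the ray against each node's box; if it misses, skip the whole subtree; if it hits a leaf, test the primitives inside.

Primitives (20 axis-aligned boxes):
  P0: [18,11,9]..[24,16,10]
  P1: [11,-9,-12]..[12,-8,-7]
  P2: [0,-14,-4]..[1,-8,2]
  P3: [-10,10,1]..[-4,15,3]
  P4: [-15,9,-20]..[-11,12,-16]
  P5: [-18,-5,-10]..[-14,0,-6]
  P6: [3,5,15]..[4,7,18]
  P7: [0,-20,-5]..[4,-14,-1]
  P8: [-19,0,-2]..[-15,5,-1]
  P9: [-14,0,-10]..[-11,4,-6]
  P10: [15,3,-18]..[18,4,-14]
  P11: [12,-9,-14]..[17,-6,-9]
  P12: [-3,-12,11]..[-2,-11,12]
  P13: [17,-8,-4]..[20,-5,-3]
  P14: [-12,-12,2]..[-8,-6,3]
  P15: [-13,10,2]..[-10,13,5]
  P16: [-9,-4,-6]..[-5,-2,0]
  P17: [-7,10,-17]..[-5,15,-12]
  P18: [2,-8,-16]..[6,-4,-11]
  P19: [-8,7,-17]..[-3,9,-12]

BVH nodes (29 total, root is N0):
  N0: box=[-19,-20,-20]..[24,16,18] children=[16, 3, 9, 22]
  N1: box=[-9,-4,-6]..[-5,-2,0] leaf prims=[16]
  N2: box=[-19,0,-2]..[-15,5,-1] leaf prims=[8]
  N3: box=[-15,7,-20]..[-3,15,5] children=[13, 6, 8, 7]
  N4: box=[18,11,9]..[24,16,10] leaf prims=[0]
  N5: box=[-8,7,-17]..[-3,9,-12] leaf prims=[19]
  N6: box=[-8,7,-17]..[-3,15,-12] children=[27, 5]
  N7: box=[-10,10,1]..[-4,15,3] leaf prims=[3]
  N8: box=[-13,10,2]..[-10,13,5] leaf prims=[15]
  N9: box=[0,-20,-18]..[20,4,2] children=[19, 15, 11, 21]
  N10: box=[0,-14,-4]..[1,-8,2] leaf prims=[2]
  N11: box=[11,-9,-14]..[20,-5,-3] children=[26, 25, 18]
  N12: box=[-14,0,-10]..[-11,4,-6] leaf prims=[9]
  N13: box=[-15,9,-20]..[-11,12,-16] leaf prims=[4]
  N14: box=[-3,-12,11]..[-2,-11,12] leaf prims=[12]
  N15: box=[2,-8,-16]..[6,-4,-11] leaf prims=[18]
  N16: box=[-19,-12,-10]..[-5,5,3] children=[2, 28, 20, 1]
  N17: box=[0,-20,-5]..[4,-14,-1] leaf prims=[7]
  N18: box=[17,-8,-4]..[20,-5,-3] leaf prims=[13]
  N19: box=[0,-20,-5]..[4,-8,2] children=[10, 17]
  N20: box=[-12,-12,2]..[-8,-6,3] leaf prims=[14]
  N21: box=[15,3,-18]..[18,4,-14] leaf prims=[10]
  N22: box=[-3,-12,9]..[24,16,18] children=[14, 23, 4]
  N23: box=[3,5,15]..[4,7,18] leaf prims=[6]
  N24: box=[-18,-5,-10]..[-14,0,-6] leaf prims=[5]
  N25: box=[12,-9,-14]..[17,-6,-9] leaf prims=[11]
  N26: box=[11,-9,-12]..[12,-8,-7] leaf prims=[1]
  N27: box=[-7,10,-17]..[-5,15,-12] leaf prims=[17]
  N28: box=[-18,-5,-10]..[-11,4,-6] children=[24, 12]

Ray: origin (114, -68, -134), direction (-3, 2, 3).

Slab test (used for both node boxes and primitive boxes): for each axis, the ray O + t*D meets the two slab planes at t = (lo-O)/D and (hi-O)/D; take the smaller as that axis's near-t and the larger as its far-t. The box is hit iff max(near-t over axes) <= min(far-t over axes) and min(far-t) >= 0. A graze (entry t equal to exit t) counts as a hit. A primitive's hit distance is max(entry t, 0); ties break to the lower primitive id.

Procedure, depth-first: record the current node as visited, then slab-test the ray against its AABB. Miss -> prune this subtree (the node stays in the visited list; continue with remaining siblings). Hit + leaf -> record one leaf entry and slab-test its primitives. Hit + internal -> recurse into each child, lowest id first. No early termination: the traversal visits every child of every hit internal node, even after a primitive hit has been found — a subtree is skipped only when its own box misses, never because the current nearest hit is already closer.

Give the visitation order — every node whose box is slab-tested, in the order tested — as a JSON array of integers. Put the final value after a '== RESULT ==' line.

Traverse from the root:
N0 x:[30,133/3] y:[24,42] z:[38,152/3] -> hit [38,42], descend [3, 9, 16, 22]
  N3 x:[39,43] y:[75/2,83/2] z:[38,139/3] -> hit [39,83/2], descend [6, 7, 8, 13]
    N6 x:[39,122/3] y:[75/2,83/2] z:[39,122/3] -> hit [39,122/3], descend [5, 27]
      N5 x:[39,122/3] y:[75/2,77/2] z:[39,122/3] -> miss, prune
      N27 x:[119/3,121/3] y:[39,83/2] z:[39,122/3] -> hit [119/3,121/3] leaf, test {P17@t=119/3}
    N7 x:[118/3,124/3] y:[39,83/2] z:[45,137/3] -> miss, prune
    N8 x:[124/3,127/3] y:[39,81/2] z:[136/3,139/3] -> miss, prune
    N13 x:[125/3,43] y:[77/2,40] z:[38,118/3] -> miss, prune
  N9 x:[94/3,38] y:[24,36] z:[116/3,136/3] -> miss, prune
  N16 x:[119/3,133/3] y:[28,73/2] z:[124/3,137/3] -> miss, prune
  N22 x:[30,39] y:[28,42] z:[143/3,152/3] -> miss, prune

Summary -> nodes [0, 3, 6, 5, 27, 7, 8, 13, 9, 16, 22]; box-tests=11; leaf-entries=1; first=P17

== RESULT ==
[0, 3, 6, 5, 27, 7, 8, 13, 9, 16, 22]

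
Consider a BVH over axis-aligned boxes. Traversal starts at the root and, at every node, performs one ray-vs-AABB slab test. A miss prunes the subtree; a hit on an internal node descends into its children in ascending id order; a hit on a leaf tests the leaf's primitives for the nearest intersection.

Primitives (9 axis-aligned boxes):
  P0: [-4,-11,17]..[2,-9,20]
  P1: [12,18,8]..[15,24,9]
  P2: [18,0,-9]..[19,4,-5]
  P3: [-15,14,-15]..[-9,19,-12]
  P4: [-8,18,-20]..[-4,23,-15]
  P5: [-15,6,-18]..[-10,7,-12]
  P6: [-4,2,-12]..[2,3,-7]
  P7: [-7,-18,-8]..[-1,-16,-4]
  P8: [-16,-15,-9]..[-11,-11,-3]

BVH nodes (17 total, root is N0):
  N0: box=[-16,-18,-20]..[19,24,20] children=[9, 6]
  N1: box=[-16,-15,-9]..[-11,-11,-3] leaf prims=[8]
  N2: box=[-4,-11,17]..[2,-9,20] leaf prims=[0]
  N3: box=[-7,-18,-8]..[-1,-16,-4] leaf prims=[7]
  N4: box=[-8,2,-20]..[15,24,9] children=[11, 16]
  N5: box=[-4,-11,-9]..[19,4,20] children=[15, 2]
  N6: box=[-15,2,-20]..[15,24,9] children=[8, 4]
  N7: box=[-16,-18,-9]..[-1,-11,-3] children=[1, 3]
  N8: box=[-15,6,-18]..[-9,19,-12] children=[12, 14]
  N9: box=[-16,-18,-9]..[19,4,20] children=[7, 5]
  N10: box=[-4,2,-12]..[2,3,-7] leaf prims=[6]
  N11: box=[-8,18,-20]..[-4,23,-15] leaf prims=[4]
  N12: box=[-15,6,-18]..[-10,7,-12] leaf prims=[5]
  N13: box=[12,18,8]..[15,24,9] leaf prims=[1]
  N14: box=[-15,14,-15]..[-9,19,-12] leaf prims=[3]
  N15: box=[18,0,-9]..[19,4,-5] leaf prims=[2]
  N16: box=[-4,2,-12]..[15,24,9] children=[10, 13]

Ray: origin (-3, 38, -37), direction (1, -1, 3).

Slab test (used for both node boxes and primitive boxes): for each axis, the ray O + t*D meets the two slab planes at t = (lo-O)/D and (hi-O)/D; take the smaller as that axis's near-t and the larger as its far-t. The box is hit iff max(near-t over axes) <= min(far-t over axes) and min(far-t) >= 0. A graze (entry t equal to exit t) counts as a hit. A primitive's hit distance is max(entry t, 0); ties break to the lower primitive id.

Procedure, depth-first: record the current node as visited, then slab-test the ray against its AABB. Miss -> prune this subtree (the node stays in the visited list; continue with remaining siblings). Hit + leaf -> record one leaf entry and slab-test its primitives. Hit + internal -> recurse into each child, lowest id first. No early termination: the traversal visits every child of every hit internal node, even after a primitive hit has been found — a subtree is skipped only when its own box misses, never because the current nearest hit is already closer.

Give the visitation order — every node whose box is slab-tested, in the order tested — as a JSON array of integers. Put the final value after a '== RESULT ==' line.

Trace the traversal:
N0 x:[-13,22] y:[14,56] z:[17/3,19] -> hit [14,19], descend [6, 9]
  N6 x:[-12,18] y:[14,36] z:[17/3,46/3] -> hit [14,46/3], descend [4, 8]
    N4 x:[-5,18] y:[14,36] z:[17/3,46/3] -> hit [14,46/3], descend [11, 16]
      N11 x:[-5,-1] y:[15,20] z:[17/3,22/3] -> miss, prune
      N16 x:[-1,18] y:[14,36] z:[25/3,46/3] -> hit [14,46/3], descend [10, 13]
        N10 x:[-1,5] y:[35,36] z:[25/3,10] -> miss, prune
        N13 x:[15,18] y:[14,20] z:[15,46/3] -> hit [15,46/3] leaf, test {P1@t=15}
    N8 x:[-12,-6] y:[19,32] z:[19/3,25/3] -> miss, prune
  N9 x:[-13,22] y:[34,56] z:[28/3,19] -> miss, prune

9 AABB tests over nodes [0, 6, 4, 11, 16, 10, 13, 8, 9]; 1 leaf entered; closest P1.

== RESULT ==
[0, 6, 4, 11, 16, 10, 13, 8, 9]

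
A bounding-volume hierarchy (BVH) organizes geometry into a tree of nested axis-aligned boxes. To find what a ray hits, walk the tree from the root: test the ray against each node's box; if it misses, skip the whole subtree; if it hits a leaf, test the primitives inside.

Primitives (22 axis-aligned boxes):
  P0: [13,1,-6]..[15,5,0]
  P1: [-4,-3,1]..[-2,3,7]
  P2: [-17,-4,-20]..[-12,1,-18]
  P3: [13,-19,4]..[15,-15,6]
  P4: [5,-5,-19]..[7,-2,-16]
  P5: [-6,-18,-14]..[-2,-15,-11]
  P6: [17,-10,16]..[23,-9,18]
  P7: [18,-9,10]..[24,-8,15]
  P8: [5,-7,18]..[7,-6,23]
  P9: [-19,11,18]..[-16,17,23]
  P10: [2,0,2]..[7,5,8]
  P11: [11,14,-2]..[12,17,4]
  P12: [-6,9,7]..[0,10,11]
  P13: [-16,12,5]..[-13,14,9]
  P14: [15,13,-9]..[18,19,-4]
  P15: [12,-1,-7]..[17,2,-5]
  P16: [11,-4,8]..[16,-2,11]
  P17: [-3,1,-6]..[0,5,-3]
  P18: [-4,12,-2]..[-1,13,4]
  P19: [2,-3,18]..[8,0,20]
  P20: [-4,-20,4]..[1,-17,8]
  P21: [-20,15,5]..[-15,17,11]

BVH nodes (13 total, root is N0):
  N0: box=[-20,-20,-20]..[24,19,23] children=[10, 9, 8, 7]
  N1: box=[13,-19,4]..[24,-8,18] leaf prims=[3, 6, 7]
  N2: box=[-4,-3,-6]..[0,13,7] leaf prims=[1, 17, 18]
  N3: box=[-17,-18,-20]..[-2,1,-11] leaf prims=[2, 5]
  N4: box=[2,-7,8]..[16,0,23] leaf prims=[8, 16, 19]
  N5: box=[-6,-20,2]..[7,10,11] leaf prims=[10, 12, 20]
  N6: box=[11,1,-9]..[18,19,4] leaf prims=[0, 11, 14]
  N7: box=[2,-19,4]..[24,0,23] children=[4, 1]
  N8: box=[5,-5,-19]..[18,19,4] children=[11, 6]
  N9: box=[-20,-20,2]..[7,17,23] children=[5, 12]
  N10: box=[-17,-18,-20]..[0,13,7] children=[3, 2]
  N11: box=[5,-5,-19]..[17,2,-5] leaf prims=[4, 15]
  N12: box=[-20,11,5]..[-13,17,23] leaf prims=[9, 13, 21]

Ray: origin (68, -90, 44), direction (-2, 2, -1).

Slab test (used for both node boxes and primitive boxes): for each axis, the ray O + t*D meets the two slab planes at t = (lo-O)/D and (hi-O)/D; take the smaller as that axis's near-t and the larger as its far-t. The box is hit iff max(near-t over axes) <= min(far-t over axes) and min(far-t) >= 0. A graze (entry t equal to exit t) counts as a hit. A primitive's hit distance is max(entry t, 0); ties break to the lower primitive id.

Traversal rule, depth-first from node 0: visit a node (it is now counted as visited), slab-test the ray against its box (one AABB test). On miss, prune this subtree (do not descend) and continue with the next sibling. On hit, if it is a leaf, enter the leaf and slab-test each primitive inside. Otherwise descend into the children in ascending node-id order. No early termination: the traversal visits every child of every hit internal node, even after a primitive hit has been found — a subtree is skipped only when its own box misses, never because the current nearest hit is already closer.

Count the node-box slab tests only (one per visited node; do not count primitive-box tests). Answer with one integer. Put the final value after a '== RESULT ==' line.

Walk:
N0 x:[22,44] y:[35,109/2] z:[21,64] -> hit [35,44], descend [7, 8, 9, 10]
  N7 x:[22,33] y:[71/2,45] z:[21,40] -> miss, prune
  N8 x:[25,63/2] y:[85/2,109/2] z:[40,63] -> miss, prune
  N9 x:[61/2,44] y:[35,107/2] z:[21,42] -> hit [35,42], descend [5, 12]
    N5 x:[61/2,37] y:[35,50] z:[33,42] -> hit [35,37] leaf, test {P10(miss), P12(miss), P20@t=36}
    N12 x:[81/2,44] y:[101/2,107/2] z:[21,39] -> miss, prune
  N10 x:[34,85/2] y:[36,103/2] z:[37,64] -> hit [37,85/2], descend [2, 3]
    N2 x:[34,36] y:[87/2,103/2] z:[37,50] -> miss, prune
    N3 x:[35,85/2] y:[36,91/2] z:[55,64] -> miss, prune

9 AABB tests over nodes [0, 7, 8, 9, 5, 12, 10, 2, 3]; 1 leaf entered; closest P20.

== RESULT ==
9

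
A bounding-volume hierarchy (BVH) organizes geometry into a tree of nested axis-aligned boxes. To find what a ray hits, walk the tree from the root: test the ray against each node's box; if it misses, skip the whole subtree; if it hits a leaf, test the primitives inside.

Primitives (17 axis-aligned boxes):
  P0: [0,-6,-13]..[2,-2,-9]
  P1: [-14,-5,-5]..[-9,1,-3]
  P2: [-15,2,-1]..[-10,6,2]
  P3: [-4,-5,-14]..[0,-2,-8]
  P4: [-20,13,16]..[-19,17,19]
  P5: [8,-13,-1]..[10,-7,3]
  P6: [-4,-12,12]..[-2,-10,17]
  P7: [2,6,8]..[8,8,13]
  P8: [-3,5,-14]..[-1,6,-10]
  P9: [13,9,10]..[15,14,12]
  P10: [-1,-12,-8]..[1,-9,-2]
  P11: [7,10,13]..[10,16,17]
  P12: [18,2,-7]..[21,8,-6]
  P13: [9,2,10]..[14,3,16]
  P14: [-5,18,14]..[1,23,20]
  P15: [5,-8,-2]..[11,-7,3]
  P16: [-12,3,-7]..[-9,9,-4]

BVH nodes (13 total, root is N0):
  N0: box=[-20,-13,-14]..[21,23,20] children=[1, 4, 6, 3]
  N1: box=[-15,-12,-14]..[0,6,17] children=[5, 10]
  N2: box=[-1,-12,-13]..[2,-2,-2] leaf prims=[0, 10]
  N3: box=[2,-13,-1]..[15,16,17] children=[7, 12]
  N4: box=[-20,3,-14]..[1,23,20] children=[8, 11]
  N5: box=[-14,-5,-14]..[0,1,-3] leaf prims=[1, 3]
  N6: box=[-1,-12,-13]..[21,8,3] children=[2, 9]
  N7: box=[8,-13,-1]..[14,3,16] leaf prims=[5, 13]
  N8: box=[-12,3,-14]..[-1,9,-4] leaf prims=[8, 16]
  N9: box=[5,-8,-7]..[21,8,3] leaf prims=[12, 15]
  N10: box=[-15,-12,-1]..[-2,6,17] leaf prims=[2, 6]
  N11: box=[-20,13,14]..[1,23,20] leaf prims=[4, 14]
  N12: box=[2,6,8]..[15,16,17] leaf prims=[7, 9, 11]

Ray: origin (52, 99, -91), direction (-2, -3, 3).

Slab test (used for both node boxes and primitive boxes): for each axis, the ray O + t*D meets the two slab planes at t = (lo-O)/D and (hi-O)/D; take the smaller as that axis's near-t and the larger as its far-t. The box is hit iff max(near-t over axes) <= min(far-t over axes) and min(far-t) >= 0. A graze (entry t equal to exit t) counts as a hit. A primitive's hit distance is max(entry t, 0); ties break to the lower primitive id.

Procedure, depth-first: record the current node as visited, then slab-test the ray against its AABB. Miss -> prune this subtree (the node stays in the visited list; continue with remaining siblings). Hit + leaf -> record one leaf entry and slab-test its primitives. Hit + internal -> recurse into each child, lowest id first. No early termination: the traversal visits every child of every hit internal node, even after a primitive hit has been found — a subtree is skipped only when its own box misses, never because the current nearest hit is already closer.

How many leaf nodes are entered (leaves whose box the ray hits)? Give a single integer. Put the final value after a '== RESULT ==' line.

Walk:
N0 x:[31/2,36] y:[76/3,112/3] z:[77/3,37] -> hit [77/3,36], descend [1, 3, 4, 6]
  N1 x:[26,67/2] y:[31,37] z:[77/3,36] -> hit [31,67/2], descend [5, 10]
    N5 x:[26,33] y:[98/3,104/3] z:[77/3,88/3] -> miss, prune
    N10 x:[27,67/2] y:[31,37] z:[30,36] -> hit [31,67/2] leaf, test {P2@t=31, P6(miss)}
  N3 x:[37/2,25] y:[83/3,112/3] z:[30,36] -> miss, prune
  N4 x:[51/2,36] y:[76/3,32] z:[77/3,37] -> hit [77/3,32], descend [8, 11]
    N8 x:[53/2,32] y:[30,32] z:[77/3,29] -> miss, prune
    N11 x:[51/2,36] y:[76/3,86/3] z:[35,37] -> miss, prune
  N6 x:[31/2,53/2] y:[91/3,37] z:[26,94/3] -> miss, prune

Visited [0, 1, 5, 10, 3, 4, 8, 11, 6]. Tests: 9 box, 1 leaf. Nearest: P2.

== RESULT ==
1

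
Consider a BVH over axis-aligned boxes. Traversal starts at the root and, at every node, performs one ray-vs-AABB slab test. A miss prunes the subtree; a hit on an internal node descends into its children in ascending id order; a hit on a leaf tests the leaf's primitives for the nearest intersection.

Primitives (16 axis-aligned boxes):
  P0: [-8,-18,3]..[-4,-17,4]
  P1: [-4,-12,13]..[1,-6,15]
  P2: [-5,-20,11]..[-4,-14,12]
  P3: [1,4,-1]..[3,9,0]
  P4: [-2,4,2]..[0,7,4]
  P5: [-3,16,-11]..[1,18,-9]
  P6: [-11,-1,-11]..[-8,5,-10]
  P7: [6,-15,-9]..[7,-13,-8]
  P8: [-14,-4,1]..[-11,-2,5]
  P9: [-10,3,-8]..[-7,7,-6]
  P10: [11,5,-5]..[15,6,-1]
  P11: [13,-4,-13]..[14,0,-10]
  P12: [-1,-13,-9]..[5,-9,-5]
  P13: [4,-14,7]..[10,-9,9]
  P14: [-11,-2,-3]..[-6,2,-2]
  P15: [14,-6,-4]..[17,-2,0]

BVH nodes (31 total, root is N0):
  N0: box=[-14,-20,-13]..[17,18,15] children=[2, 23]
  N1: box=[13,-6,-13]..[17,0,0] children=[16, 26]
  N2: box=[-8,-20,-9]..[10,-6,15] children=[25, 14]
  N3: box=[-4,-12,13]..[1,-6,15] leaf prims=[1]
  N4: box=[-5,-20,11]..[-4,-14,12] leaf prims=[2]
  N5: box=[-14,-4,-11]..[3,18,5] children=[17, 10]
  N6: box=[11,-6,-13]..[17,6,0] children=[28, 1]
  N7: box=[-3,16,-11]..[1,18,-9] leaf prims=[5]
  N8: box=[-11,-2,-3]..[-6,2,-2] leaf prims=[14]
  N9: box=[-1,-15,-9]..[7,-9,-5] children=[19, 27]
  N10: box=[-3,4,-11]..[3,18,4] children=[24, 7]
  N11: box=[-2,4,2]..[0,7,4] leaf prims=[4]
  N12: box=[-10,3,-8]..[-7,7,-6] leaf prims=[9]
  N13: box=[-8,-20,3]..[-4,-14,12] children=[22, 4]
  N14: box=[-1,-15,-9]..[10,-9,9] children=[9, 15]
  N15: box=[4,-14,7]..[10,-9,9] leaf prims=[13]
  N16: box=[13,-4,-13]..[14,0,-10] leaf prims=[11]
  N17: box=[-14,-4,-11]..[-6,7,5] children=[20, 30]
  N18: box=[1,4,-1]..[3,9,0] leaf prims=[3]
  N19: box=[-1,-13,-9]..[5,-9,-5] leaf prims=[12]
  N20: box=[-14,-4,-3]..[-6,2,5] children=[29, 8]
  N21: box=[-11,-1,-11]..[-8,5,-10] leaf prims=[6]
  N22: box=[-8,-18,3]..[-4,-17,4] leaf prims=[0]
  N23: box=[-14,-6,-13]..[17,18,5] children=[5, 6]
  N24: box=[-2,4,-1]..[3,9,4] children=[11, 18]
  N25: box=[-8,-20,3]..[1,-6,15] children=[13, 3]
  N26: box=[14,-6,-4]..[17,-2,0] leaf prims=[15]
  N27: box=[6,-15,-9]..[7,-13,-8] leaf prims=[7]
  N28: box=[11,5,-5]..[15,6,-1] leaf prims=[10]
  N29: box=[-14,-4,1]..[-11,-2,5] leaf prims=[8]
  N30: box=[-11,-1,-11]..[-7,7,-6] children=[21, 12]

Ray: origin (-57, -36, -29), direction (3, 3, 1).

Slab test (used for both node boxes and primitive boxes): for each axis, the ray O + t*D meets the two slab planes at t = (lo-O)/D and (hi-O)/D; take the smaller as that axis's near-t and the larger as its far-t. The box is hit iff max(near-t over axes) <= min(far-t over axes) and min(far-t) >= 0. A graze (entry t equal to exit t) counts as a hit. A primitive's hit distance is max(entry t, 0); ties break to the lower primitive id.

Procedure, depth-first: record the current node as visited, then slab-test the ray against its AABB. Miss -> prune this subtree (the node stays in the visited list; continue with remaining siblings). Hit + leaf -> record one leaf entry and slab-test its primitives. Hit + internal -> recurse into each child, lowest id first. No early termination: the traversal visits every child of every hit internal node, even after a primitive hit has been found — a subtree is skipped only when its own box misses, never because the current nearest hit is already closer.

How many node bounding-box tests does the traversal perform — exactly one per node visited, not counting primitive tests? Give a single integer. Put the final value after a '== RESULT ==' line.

Walk:
N0 x:[43/3,74/3] y:[16/3,18] z:[16,44] -> hit [16,18], descend [2, 23]
  N2 x:[49/3,67/3] y:[16/3,10] z:[20,44] -> miss, prune
  N23 x:[43/3,74/3] y:[10,18] z:[16,34] -> hit [16,18], descend [5, 6]
    N5 x:[43/3,20] y:[32/3,18] z:[18,34] -> hit [18,18], descend [10, 17]
      N10 x:[18,20] y:[40/3,18] z:[18,33] -> hit [18,18], descend [7, 24]
        N7 x:[18,58/3] y:[52/3,18] z:[18,20] -> hit [18,18] leaf, test {P5@t=18}
        N24 x:[55/3,20] y:[40/3,15] z:[28,33] -> miss, prune
      N17 x:[43/3,17] y:[32/3,43/3] z:[18,34] -> miss, prune
    N6 x:[68/3,74/3] y:[10,14] z:[16,29] -> miss, prune

Summary -> nodes [0, 2, 23, 5, 10, 7, 24, 17, 6]; box-tests=9; leaf-entries=1; first=P5

== RESULT ==
9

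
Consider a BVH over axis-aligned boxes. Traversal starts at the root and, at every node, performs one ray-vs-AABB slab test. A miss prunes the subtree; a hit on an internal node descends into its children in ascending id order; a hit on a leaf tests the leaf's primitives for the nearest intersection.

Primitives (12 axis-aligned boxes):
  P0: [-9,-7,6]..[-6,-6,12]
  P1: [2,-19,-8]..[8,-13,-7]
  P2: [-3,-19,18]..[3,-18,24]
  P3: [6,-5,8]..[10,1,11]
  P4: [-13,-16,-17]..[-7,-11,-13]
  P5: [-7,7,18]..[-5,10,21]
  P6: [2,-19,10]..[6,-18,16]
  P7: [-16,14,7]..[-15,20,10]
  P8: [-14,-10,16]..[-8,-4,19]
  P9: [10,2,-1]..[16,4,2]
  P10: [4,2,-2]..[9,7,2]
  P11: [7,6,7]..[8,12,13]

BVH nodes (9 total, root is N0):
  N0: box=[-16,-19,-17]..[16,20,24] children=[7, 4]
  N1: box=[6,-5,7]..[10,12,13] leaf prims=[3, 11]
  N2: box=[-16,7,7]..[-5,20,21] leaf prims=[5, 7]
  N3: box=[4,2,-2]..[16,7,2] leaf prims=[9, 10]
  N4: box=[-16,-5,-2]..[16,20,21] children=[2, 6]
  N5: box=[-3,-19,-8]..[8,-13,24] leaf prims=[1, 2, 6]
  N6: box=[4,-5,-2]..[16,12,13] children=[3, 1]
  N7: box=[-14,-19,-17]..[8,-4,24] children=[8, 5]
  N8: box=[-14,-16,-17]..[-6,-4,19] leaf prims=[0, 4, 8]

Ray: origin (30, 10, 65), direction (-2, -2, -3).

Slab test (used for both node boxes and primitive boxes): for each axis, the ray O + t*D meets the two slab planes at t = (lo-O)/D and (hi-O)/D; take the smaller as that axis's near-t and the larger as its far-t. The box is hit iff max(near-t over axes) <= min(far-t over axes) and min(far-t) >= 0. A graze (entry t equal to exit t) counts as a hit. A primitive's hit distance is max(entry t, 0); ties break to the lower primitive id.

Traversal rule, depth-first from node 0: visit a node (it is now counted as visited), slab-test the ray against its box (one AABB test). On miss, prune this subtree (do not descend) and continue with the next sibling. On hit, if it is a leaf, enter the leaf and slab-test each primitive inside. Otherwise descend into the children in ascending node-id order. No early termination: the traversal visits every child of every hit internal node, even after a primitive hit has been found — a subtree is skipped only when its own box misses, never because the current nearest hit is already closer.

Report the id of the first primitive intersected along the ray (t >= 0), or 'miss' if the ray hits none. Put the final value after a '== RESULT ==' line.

Trace the traversal:
N0 x:[7,23] y:[-5,29/2] z:[41/3,82/3] -> hit [41/3,29/2], descend [4, 7]
  N4 x:[7,23] y:[-5,15/2] z:[44/3,67/3] -> miss, prune
  N7 x:[11,22] y:[7,29/2] z:[41/3,82/3] -> hit [41/3,29/2], descend [5, 8]
    N5 x:[11,33/2] y:[23/2,29/2] z:[41/3,73/3] -> hit [41/3,29/2] leaf, test {P1(miss), P2@t=14, P6(miss)}
    N8 x:[18,22] y:[7,13] z:[46/3,82/3] -> miss, prune

Visited [0, 4, 7, 5, 8]. Tests: 5 box, 1 leaf. Nearest: P2.

== RESULT ==
2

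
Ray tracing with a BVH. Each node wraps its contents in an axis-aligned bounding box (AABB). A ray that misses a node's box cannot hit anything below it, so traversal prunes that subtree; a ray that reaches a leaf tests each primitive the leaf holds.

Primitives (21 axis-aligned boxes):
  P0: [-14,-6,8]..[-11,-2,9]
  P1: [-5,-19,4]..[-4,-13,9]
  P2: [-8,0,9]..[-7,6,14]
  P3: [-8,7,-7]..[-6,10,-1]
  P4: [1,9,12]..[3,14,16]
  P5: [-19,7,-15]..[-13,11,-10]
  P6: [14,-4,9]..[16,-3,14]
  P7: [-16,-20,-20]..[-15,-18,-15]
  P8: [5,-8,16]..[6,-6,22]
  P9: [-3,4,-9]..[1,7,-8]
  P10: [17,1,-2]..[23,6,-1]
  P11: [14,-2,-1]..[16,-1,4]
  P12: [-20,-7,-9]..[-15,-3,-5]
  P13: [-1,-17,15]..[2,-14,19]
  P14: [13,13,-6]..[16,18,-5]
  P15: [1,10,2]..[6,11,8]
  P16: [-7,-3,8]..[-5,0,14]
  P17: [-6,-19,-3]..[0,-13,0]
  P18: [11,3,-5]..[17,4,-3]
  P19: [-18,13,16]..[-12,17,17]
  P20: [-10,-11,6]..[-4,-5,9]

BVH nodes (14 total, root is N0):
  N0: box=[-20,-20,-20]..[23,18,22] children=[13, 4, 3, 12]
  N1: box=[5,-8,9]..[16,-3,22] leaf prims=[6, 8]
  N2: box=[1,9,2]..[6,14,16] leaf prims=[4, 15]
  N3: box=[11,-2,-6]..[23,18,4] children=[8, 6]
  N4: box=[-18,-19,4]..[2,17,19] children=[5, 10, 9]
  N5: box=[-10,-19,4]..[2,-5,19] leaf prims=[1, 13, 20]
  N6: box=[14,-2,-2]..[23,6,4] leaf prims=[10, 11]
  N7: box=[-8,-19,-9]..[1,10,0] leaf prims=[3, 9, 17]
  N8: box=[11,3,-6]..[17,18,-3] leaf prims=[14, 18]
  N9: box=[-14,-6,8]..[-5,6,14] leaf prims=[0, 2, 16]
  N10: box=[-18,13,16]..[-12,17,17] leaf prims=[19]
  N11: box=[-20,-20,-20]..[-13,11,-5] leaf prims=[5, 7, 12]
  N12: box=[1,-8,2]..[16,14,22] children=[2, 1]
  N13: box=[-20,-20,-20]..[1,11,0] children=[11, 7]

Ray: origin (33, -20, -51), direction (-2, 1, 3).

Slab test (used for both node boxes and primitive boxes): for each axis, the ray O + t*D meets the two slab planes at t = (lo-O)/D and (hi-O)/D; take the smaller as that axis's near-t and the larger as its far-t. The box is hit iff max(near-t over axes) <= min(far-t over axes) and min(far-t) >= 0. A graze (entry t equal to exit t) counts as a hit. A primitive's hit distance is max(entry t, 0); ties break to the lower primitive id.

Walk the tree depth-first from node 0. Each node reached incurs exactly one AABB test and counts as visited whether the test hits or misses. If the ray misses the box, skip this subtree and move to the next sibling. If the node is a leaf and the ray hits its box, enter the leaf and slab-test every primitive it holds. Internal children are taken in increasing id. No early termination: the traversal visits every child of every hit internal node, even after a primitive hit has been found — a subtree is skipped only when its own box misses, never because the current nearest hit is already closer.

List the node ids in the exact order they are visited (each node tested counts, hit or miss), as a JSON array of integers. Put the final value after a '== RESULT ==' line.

Walk:
N0 x:[5,53/2] y:[0,38] z:[31/3,73/3] -> hit [31/3,73/3], descend [3, 4, 12, 13]
  N3 x:[5,11] y:[18,38] z:[15,55/3] -> miss, prune
  N4 x:[31/2,51/2] y:[1,37] z:[55/3,70/3] -> hit [55/3,70/3], descend [5, 9, 10]
    N5 x:[31/2,43/2] y:[1,15] z:[55/3,70/3] -> miss, prune
    N9 x:[19,47/2] y:[14,26] z:[59/3,65/3] -> hit [59/3,65/3] leaf, test {P0(miss), P2@t=20, P16@t=59/3}
    N10 x:[45/2,51/2] y:[33,37] z:[67/3,68/3] -> miss, prune
  N12 x:[17/2,16] y:[12,34] z:[53/3,73/3] -> miss, prune
  N13 x:[16,53/2] y:[0,31] z:[31/3,17] -> hit [16,17], descend [7, 11]
    N7 x:[16,41/2] y:[1,30] z:[14,17] -> hit [16,17] leaf, test {P3(miss), P9(miss), P17(miss)}
    N11 x:[23,53/2] y:[0,31] z:[31/3,46/3] -> miss, prune

10 AABB tests over nodes [0, 3, 4, 5, 9, 10, 12, 13, 7, 11]; 2 leaves entered; closest P16.

== RESULT ==
[0, 3, 4, 5, 9, 10, 12, 13, 7, 11]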